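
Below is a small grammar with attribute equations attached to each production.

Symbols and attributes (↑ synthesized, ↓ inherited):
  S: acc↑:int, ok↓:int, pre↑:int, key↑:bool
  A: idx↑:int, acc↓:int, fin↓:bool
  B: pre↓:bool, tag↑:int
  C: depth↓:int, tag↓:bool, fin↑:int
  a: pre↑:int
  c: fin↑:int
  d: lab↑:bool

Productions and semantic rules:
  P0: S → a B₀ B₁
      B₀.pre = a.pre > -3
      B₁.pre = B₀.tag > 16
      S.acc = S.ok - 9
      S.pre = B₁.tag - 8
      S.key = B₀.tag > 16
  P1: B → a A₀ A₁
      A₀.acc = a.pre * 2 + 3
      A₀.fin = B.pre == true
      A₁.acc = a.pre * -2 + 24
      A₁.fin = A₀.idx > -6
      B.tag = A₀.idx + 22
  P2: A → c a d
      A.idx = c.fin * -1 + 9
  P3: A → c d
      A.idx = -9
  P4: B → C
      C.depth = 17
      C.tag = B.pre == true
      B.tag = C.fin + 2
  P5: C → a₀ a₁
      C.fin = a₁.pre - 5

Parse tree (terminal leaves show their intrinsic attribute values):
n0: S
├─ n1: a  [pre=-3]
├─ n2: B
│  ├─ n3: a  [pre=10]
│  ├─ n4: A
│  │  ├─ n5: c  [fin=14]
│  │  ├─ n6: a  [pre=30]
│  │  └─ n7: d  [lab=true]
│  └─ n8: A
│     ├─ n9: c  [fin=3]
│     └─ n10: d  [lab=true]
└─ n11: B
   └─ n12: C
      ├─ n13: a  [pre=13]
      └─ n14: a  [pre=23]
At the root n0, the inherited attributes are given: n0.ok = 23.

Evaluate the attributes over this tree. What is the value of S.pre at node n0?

12

1. n0.ok = 23  [given at root]
2. n1.pre = -3  [terminal]
3. n2.pre = false  [a.pre > -3]
4. n3.pre = 10  [terminal]
5. n4.acc = 23  [a.pre * 2 + 3]
6. n4.fin = false  [B.pre == true]
7. n5.fin = 14  [terminal]
8. n6.pre = 30  [terminal]
9. n7.lab = true  [terminal]
10. n4.idx = -5  [c.fin * -1 + 9]
11. n8.acc = 4  [a.pre * -2 + 24]
12. n8.fin = true  [A₀.idx > -6]
13. n9.fin = 3  [terminal]
14. n10.lab = true  [terminal]
15. n8.idx = -9  [-9]
16. n2.tag = 17  [A₀.idx + 22]
17. n11.pre = true  [B₀.tag > 16]
18. n12.depth = 17  [17]
19. n12.tag = true  [B.pre == true]
20. n13.pre = 13  [terminal]
21. n14.pre = 23  [terminal]
22. n12.fin = 18  [a₁.pre - 5]
23. n11.tag = 20  [C.fin + 2]
24. n0.acc = 14  [S.ok - 9]
25. n0.pre = 12  [B₁.tag - 8]
26. n0.key = true  [B₀.tag > 16]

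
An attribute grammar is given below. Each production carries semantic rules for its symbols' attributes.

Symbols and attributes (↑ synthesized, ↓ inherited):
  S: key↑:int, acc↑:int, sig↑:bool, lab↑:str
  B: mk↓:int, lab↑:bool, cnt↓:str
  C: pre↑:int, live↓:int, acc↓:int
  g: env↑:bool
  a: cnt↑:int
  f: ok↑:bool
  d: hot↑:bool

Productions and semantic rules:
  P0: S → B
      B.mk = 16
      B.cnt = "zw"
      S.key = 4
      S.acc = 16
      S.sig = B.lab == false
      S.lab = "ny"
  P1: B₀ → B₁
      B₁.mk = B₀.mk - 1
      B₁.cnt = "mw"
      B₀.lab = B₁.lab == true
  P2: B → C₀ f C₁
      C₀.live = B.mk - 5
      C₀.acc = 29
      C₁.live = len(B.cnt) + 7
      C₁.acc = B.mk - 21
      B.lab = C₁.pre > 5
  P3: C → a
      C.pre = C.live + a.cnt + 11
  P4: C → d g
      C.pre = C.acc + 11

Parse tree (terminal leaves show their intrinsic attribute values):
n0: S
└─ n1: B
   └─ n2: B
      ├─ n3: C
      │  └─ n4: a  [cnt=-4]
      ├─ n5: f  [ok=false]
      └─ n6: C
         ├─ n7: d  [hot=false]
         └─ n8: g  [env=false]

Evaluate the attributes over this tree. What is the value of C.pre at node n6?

1. n1.mk = 16  [16]
2. n1.cnt = "zw"  ["zw"]
3. n2.mk = 15  [B₀.mk - 1]
4. n2.cnt = "mw"  ["mw"]
5. n3.live = 10  [B.mk - 5]
6. n3.acc = 29  [29]
7. n4.cnt = -4  [terminal]
8. n3.pre = 17  [C.live + a.cnt + 11]
9. n5.ok = false  [terminal]
10. n6.live = 9  [len(B.cnt) + 7]
11. n6.acc = -6  [B.mk - 21]
12. n7.hot = false  [terminal]
13. n8.env = false  [terminal]
14. n6.pre = 5  [C.acc + 11]
15. n2.lab = false  [C₁.pre > 5]
16. n1.lab = false  [B₁.lab == true]
17. n0.key = 4  [4]
18. n0.acc = 16  [16]
19. n0.sig = true  [B.lab == false]
20. n0.lab = "ny"  ["ny"]

5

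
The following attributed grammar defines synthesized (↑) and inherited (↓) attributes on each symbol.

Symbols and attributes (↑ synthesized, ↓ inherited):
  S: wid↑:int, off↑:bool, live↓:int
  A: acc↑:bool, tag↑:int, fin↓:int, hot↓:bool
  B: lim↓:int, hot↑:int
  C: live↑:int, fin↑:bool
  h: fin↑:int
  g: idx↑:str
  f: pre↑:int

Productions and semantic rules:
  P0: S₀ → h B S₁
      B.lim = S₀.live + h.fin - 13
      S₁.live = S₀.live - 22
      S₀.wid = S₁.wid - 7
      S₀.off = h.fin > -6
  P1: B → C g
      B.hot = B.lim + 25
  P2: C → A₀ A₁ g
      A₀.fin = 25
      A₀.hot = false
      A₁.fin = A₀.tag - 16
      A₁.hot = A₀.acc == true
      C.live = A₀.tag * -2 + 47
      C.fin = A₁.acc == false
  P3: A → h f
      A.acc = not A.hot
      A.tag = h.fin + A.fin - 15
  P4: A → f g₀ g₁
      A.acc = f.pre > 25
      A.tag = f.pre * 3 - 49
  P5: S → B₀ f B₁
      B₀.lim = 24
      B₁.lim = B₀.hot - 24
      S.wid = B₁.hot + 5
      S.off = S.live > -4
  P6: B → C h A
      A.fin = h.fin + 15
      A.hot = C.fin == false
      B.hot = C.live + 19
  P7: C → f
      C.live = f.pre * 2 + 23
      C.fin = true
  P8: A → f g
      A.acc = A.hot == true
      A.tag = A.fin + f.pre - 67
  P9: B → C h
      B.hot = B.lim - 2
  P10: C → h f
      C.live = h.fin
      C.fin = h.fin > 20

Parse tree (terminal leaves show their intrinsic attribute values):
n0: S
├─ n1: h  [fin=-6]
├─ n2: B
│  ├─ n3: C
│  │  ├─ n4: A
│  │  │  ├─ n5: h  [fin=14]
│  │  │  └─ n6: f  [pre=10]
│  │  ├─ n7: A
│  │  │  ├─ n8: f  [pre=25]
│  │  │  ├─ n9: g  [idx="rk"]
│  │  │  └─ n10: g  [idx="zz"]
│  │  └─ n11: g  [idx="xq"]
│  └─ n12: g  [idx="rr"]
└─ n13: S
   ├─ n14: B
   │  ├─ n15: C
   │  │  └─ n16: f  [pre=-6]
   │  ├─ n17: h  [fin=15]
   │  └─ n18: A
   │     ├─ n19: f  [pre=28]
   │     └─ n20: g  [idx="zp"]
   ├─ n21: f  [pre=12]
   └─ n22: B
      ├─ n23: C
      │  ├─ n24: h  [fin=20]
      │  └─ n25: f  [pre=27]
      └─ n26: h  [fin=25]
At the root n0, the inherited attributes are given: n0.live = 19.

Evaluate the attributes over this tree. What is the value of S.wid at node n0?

1. n0.live = 19  [given at root]
2. n1.fin = -6  [terminal]
3. n2.lim = 0  [S₀.live + h.fin - 13]
4. n4.fin = 25  [25]
5. n4.hot = false  [false]
6. n5.fin = 14  [terminal]
7. n6.pre = 10  [terminal]
8. n4.acc = true  [not A.hot]
9. n4.tag = 24  [h.fin + A.fin - 15]
10. n7.fin = 8  [A₀.tag - 16]
11. n7.hot = true  [A₀.acc == true]
12. n8.pre = 25  [terminal]
13. n9.idx = "rk"  [terminal]
14. n10.idx = "zz"  [terminal]
15. n7.acc = false  [f.pre > 25]
16. n7.tag = 26  [f.pre * 3 - 49]
17. n11.idx = "xq"  [terminal]
18. n3.live = -1  [A₀.tag * -2 + 47]
19. n3.fin = true  [A₁.acc == false]
20. n12.idx = "rr"  [terminal]
21. n2.hot = 25  [B.lim + 25]
22. n13.live = -3  [S₀.live - 22]
23. n14.lim = 24  [24]
24. n16.pre = -6  [terminal]
25. n15.live = 11  [f.pre * 2 + 23]
26. n15.fin = true  [true]
27. n17.fin = 15  [terminal]
28. n18.fin = 30  [h.fin + 15]
29. n18.hot = false  [C.fin == false]
30. n19.pre = 28  [terminal]
31. n20.idx = "zp"  [terminal]
32. n18.acc = false  [A.hot == true]
33. n18.tag = -9  [A.fin + f.pre - 67]
34. n14.hot = 30  [C.live + 19]
35. n21.pre = 12  [terminal]
36. n22.lim = 6  [B₀.hot - 24]
37. n24.fin = 20  [terminal]
38. n25.pre = 27  [terminal]
39. n23.live = 20  [h.fin]
40. n23.fin = false  [h.fin > 20]
41. n26.fin = 25  [terminal]
42. n22.hot = 4  [B.lim - 2]
43. n13.wid = 9  [B₁.hot + 5]
44. n13.off = true  [S.live > -4]
45. n0.wid = 2  [S₁.wid - 7]
46. n0.off = false  [h.fin > -6]

2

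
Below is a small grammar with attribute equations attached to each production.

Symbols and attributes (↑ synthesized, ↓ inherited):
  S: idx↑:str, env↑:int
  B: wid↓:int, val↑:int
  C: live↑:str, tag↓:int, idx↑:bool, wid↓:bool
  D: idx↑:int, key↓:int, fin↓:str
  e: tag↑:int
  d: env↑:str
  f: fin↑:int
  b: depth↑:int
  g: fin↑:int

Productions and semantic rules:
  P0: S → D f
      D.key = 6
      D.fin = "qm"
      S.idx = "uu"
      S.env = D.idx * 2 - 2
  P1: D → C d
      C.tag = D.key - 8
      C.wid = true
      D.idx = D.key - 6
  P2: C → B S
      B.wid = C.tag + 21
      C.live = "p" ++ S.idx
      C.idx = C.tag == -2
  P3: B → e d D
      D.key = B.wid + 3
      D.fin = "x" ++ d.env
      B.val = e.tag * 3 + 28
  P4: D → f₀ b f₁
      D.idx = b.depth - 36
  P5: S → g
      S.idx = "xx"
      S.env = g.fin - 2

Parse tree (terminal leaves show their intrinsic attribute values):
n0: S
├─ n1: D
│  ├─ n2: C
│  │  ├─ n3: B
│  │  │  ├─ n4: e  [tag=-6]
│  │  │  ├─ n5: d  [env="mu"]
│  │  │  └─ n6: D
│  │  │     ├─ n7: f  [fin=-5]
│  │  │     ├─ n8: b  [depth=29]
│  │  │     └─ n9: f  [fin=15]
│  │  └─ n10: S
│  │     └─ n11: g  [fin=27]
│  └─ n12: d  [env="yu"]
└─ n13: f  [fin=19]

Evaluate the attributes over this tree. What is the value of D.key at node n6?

22

1. n1.key = 6  [6]
2. n1.fin = "qm"  ["qm"]
3. n2.tag = -2  [D.key - 8]
4. n2.wid = true  [true]
5. n3.wid = 19  [C.tag + 21]
6. n4.tag = -6  [terminal]
7. n5.env = "mu"  [terminal]
8. n6.key = 22  [B.wid + 3]
9. n6.fin = "xmu"  ["x" ++ d.env]
10. n7.fin = -5  [terminal]
11. n8.depth = 29  [terminal]
12. n9.fin = 15  [terminal]
13. n6.idx = -7  [b.depth - 36]
14. n3.val = 10  [e.tag * 3 + 28]
15. n11.fin = 27  [terminal]
16. n10.idx = "xx"  ["xx"]
17. n10.env = 25  [g.fin - 2]
18. n2.live = "pxx"  ["p" ++ S.idx]
19. n2.idx = true  [C.tag == -2]
20. n12.env = "yu"  [terminal]
21. n1.idx = 0  [D.key - 6]
22. n13.fin = 19  [terminal]
23. n0.idx = "uu"  ["uu"]
24. n0.env = -2  [D.idx * 2 - 2]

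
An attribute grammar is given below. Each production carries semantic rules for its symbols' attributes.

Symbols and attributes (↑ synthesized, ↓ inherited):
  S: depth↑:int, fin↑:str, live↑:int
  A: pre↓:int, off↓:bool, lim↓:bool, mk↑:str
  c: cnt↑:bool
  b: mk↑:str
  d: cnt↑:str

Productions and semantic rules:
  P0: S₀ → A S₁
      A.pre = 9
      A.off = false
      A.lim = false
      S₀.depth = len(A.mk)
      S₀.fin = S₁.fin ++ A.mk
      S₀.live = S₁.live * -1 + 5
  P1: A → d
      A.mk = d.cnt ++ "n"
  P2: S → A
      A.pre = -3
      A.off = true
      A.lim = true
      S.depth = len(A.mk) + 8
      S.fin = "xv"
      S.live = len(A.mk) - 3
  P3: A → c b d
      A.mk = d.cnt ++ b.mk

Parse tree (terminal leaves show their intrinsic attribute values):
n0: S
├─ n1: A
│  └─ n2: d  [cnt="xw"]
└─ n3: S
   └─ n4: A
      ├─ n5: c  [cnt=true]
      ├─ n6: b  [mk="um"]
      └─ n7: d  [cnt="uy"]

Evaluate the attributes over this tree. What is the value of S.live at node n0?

1. n1.pre = 9  [9]
2. n1.off = false  [false]
3. n1.lim = false  [false]
4. n2.cnt = "xw"  [terminal]
5. n1.mk = "xwn"  [d.cnt ++ "n"]
6. n4.pre = -3  [-3]
7. n4.off = true  [true]
8. n4.lim = true  [true]
9. n5.cnt = true  [terminal]
10. n6.mk = "um"  [terminal]
11. n7.cnt = "uy"  [terminal]
12. n4.mk = "uyum"  [d.cnt ++ b.mk]
13. n3.depth = 12  [len(A.mk) + 8]
14. n3.fin = "xv"  ["xv"]
15. n3.live = 1  [len(A.mk) - 3]
16. n0.depth = 3  [len(A.mk)]
17. n0.fin = "xvxwn"  [S₁.fin ++ A.mk]
18. n0.live = 4  [S₁.live * -1 + 5]

4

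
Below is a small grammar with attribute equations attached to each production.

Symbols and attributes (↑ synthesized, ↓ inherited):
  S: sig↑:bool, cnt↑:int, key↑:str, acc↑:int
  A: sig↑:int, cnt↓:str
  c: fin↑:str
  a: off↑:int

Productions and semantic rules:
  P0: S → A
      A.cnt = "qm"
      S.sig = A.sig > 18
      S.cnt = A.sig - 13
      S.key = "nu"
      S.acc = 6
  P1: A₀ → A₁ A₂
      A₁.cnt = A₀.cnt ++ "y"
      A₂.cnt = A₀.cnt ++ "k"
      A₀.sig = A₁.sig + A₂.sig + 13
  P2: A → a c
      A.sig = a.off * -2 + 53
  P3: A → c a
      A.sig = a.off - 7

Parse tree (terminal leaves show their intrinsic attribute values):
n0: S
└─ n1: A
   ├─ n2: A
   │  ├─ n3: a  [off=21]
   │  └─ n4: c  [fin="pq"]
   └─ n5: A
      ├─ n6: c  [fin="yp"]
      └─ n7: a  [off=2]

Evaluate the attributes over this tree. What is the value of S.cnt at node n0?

6

1. n1.cnt = "qm"  ["qm"]
2. n2.cnt = "qmy"  [A₀.cnt ++ "y"]
3. n3.off = 21  [terminal]
4. n4.fin = "pq"  [terminal]
5. n2.sig = 11  [a.off * -2 + 53]
6. n5.cnt = "qmk"  [A₀.cnt ++ "k"]
7. n6.fin = "yp"  [terminal]
8. n7.off = 2  [terminal]
9. n5.sig = -5  [a.off - 7]
10. n1.sig = 19  [A₁.sig + A₂.sig + 13]
11. n0.sig = true  [A.sig > 18]
12. n0.cnt = 6  [A.sig - 13]
13. n0.key = "nu"  ["nu"]
14. n0.acc = 6  [6]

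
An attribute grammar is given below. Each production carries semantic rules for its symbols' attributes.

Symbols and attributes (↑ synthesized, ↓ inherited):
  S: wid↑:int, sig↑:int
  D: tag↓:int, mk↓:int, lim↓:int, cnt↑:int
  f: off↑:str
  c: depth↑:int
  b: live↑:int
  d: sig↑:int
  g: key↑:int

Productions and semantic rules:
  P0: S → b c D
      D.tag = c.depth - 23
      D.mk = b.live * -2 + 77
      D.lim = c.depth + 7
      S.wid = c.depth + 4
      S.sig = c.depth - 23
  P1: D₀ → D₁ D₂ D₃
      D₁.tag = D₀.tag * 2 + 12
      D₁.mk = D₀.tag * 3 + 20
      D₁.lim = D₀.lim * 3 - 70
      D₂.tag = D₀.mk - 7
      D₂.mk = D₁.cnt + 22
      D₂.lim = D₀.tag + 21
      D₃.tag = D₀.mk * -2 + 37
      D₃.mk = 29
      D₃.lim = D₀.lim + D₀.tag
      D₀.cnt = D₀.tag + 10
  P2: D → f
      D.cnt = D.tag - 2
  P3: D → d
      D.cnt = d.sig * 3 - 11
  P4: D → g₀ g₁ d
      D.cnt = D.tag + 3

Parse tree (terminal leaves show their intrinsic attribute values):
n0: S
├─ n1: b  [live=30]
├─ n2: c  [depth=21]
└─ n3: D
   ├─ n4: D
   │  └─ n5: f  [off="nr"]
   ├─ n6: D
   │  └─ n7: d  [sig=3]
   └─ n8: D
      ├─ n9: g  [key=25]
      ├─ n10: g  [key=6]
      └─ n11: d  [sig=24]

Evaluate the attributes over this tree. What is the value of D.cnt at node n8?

1. n1.live = 30  [terminal]
2. n2.depth = 21  [terminal]
3. n3.tag = -2  [c.depth - 23]
4. n3.mk = 17  [b.live * -2 + 77]
5. n3.lim = 28  [c.depth + 7]
6. n4.tag = 8  [D₀.tag * 2 + 12]
7. n4.mk = 14  [D₀.tag * 3 + 20]
8. n4.lim = 14  [D₀.lim * 3 - 70]
9. n5.off = "nr"  [terminal]
10. n4.cnt = 6  [D.tag - 2]
11. n6.tag = 10  [D₀.mk - 7]
12. n6.mk = 28  [D₁.cnt + 22]
13. n6.lim = 19  [D₀.tag + 21]
14. n7.sig = 3  [terminal]
15. n6.cnt = -2  [d.sig * 3 - 11]
16. n8.tag = 3  [D₀.mk * -2 + 37]
17. n8.mk = 29  [29]
18. n8.lim = 26  [D₀.lim + D₀.tag]
19. n9.key = 25  [terminal]
20. n10.key = 6  [terminal]
21. n11.sig = 24  [terminal]
22. n8.cnt = 6  [D.tag + 3]
23. n3.cnt = 8  [D₀.tag + 10]
24. n0.wid = 25  [c.depth + 4]
25. n0.sig = -2  [c.depth - 23]

6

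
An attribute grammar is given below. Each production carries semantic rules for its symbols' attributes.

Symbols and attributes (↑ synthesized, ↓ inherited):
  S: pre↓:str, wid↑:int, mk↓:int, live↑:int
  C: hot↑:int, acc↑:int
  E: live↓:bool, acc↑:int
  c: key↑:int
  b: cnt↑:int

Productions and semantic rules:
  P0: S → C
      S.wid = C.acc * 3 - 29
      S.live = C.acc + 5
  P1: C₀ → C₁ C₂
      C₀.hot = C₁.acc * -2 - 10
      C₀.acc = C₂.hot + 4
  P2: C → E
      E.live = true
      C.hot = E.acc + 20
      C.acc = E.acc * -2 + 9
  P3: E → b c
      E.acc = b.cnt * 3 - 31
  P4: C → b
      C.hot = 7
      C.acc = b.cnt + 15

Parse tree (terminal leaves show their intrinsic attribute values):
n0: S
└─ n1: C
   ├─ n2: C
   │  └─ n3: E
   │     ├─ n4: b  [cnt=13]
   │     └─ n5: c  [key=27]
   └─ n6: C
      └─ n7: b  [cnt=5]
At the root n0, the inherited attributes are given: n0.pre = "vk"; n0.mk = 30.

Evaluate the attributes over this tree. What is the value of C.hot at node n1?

1. n0.pre = "vk"  [given at root]
2. n0.mk = 30  [given at root]
3. n3.live = true  [true]
4. n4.cnt = 13  [terminal]
5. n5.key = 27  [terminal]
6. n3.acc = 8  [b.cnt * 3 - 31]
7. n2.hot = 28  [E.acc + 20]
8. n2.acc = -7  [E.acc * -2 + 9]
9. n7.cnt = 5  [terminal]
10. n6.hot = 7  [7]
11. n6.acc = 20  [b.cnt + 15]
12. n1.hot = 4  [C₁.acc * -2 - 10]
13. n1.acc = 11  [C₂.hot + 4]
14. n0.wid = 4  [C.acc * 3 - 29]
15. n0.live = 16  [C.acc + 5]

4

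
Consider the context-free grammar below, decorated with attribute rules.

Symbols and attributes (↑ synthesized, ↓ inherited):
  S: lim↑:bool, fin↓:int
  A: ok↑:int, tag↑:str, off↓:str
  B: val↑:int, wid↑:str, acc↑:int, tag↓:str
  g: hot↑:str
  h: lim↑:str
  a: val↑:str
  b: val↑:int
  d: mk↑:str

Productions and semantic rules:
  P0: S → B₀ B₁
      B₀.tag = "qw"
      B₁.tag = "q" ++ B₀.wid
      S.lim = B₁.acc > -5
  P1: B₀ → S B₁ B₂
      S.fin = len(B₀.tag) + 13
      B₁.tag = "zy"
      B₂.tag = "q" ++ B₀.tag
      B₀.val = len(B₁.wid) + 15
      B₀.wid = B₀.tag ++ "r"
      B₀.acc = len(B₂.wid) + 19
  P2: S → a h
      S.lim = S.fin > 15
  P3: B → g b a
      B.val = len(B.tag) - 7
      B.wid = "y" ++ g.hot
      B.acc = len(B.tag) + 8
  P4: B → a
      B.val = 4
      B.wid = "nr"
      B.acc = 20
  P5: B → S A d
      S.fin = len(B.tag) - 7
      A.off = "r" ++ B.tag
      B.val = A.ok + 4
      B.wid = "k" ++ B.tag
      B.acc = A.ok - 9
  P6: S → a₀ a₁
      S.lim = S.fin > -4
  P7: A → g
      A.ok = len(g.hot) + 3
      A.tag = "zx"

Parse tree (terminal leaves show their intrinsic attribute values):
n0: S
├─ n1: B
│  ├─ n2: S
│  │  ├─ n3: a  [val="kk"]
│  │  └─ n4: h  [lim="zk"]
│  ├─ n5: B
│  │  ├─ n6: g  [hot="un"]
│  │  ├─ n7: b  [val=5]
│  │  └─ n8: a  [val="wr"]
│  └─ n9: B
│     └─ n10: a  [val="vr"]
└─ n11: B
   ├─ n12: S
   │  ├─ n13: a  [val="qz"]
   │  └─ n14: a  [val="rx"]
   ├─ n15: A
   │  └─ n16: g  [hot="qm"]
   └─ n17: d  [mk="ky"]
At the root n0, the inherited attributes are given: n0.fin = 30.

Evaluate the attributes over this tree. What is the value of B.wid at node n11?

"kqqwr"

1. n0.fin = 30  [given at root]
2. n1.tag = "qw"  ["qw"]
3. n2.fin = 15  [len(B₀.tag) + 13]
4. n3.val = "kk"  [terminal]
5. n4.lim = "zk"  [terminal]
6. n2.lim = false  [S.fin > 15]
7. n5.tag = "zy"  ["zy"]
8. n6.hot = "un"  [terminal]
9. n7.val = 5  [terminal]
10. n8.val = "wr"  [terminal]
11. n5.val = -5  [len(B.tag) - 7]
12. n5.wid = "yun"  ["y" ++ g.hot]
13. n5.acc = 10  [len(B.tag) + 8]
14. n9.tag = "qqw"  ["q" ++ B₀.tag]
15. n10.val = "vr"  [terminal]
16. n9.val = 4  [4]
17. n9.wid = "nr"  ["nr"]
18. n9.acc = 20  [20]
19. n1.val = 18  [len(B₁.wid) + 15]
20. n1.wid = "qwr"  [B₀.tag ++ "r"]
21. n1.acc = 21  [len(B₂.wid) + 19]
22. n11.tag = "qqwr"  ["q" ++ B₀.wid]
23. n12.fin = -3  [len(B.tag) - 7]
24. n13.val = "qz"  [terminal]
25. n14.val = "rx"  [terminal]
26. n12.lim = true  [S.fin > -4]
27. n15.off = "rqqwr"  ["r" ++ B.tag]
28. n16.hot = "qm"  [terminal]
29. n15.ok = 5  [len(g.hot) + 3]
30. n15.tag = "zx"  ["zx"]
31. n17.mk = "ky"  [terminal]
32. n11.val = 9  [A.ok + 4]
33. n11.wid = "kqqwr"  ["k" ++ B.tag]
34. n11.acc = -4  [A.ok - 9]
35. n0.lim = true  [B₁.acc > -5]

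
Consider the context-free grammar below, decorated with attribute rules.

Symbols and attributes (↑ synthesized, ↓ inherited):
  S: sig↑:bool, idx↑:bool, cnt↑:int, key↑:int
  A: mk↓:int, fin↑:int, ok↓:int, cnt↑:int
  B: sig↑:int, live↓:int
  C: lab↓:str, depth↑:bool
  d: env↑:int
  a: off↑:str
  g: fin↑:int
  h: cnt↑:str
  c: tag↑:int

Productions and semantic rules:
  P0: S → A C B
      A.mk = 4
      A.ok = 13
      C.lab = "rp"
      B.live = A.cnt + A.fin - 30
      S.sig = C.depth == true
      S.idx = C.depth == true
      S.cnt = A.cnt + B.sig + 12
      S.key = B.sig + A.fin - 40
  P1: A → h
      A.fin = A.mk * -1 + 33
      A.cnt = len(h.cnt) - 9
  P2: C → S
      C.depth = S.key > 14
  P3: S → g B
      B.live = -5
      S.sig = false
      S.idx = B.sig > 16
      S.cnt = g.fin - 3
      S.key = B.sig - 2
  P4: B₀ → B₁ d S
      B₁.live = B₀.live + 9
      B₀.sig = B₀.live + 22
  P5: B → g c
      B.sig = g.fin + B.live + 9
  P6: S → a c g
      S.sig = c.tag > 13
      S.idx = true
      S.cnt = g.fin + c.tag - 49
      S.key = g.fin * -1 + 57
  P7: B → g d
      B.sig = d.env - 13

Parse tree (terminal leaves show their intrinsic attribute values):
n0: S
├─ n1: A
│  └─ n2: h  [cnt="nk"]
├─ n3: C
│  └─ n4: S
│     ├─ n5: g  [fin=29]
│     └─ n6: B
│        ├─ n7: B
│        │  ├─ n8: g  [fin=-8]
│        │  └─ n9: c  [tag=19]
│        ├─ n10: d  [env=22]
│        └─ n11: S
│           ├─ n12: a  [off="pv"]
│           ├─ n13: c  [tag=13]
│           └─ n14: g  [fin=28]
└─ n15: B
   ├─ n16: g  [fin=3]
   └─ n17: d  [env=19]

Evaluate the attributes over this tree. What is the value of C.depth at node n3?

1. n1.mk = 4  [4]
2. n1.ok = 13  [13]
3. n2.cnt = "nk"  [terminal]
4. n1.fin = 29  [A.mk * -1 + 33]
5. n1.cnt = -7  [len(h.cnt) - 9]
6. n3.lab = "rp"  ["rp"]
7. n5.fin = 29  [terminal]
8. n6.live = -5  [-5]
9. n7.live = 4  [B₀.live + 9]
10. n8.fin = -8  [terminal]
11. n9.tag = 19  [terminal]
12. n7.sig = 5  [g.fin + B.live + 9]
13. n10.env = 22  [terminal]
14. n12.off = "pv"  [terminal]
15. n13.tag = 13  [terminal]
16. n14.fin = 28  [terminal]
17. n11.sig = false  [c.tag > 13]
18. n11.idx = true  [true]
19. n11.cnt = -8  [g.fin + c.tag - 49]
20. n11.key = 29  [g.fin * -1 + 57]
21. n6.sig = 17  [B₀.live + 22]
22. n4.sig = false  [false]
23. n4.idx = true  [B.sig > 16]
24. n4.cnt = 26  [g.fin - 3]
25. n4.key = 15  [B.sig - 2]
26. n3.depth = true  [S.key > 14]
27. n15.live = -8  [A.cnt + A.fin - 30]
28. n16.fin = 3  [terminal]
29. n17.env = 19  [terminal]
30. n15.sig = 6  [d.env - 13]
31. n0.sig = true  [C.depth == true]
32. n0.idx = true  [C.depth == true]
33. n0.cnt = 11  [A.cnt + B.sig + 12]
34. n0.key = -5  [B.sig + A.fin - 40]

true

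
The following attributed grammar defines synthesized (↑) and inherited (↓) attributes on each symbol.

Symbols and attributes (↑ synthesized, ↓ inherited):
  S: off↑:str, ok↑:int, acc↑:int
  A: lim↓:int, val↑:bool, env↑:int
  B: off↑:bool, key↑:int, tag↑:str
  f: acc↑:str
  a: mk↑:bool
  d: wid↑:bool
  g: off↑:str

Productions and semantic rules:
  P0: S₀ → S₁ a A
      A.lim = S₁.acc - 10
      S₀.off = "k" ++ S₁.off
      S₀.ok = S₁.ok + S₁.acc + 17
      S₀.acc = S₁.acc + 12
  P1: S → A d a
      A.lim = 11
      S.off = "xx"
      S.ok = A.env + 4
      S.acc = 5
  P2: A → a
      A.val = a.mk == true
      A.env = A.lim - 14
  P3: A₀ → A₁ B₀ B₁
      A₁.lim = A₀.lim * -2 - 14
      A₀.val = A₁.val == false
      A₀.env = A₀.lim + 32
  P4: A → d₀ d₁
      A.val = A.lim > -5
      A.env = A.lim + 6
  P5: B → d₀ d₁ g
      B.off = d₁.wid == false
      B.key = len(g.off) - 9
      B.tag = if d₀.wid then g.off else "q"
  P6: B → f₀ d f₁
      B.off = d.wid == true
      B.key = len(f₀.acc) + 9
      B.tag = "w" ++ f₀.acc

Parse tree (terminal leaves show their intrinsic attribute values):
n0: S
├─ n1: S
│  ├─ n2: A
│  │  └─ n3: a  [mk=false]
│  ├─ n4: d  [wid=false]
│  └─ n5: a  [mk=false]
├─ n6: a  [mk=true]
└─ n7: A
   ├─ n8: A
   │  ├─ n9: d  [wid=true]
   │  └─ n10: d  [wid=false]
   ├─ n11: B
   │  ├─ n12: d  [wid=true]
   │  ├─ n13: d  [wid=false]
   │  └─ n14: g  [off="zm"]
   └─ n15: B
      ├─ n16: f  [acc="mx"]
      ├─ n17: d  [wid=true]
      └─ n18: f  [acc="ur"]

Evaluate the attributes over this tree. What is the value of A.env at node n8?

2

1. n2.lim = 11  [11]
2. n3.mk = false  [terminal]
3. n2.val = false  [a.mk == true]
4. n2.env = -3  [A.lim - 14]
5. n4.wid = false  [terminal]
6. n5.mk = false  [terminal]
7. n1.off = "xx"  ["xx"]
8. n1.ok = 1  [A.env + 4]
9. n1.acc = 5  [5]
10. n6.mk = true  [terminal]
11. n7.lim = -5  [S₁.acc - 10]
12. n8.lim = -4  [A₀.lim * -2 - 14]
13. n9.wid = true  [terminal]
14. n10.wid = false  [terminal]
15. n8.val = true  [A.lim > -5]
16. n8.env = 2  [A.lim + 6]
17. n12.wid = true  [terminal]
18. n13.wid = false  [terminal]
19. n14.off = "zm"  [terminal]
20. n11.off = true  [d₁.wid == false]
21. n11.key = -7  [len(g.off) - 9]
22. n11.tag = "zm"  [if d₀.wid then g.off else "q"]
23. n16.acc = "mx"  [terminal]
24. n17.wid = true  [terminal]
25. n18.acc = "ur"  [terminal]
26. n15.off = true  [d.wid == true]
27. n15.key = 11  [len(f₀.acc) + 9]
28. n15.tag = "wmx"  ["w" ++ f₀.acc]
29. n7.val = false  [A₁.val == false]
30. n7.env = 27  [A₀.lim + 32]
31. n0.off = "kxx"  ["k" ++ S₁.off]
32. n0.ok = 23  [S₁.ok + S₁.acc + 17]
33. n0.acc = 17  [S₁.acc + 12]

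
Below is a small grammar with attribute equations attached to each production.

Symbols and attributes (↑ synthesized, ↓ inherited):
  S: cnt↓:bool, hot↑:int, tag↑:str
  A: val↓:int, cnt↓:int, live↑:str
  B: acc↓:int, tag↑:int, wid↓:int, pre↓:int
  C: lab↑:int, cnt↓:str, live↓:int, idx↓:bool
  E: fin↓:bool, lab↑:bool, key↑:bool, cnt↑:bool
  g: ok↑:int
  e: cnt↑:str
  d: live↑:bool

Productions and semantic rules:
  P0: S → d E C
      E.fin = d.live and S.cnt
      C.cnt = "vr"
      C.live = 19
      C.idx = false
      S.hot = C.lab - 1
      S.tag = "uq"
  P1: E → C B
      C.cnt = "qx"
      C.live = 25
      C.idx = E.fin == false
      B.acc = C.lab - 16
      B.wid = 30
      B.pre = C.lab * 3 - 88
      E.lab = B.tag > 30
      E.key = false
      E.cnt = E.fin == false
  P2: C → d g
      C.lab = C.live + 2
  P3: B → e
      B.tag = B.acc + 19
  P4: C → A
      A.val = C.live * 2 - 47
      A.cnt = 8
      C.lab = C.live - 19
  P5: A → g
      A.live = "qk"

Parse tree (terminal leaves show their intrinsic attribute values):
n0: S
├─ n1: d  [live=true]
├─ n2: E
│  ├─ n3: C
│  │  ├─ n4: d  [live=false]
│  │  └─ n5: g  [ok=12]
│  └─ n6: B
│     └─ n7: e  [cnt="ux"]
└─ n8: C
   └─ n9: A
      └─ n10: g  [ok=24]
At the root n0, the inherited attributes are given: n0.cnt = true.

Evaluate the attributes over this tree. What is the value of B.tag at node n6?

1. n0.cnt = true  [given at root]
2. n1.live = true  [terminal]
3. n2.fin = true  [d.live and S.cnt]
4. n3.cnt = "qx"  ["qx"]
5. n3.live = 25  [25]
6. n3.idx = false  [E.fin == false]
7. n4.live = false  [terminal]
8. n5.ok = 12  [terminal]
9. n3.lab = 27  [C.live + 2]
10. n6.acc = 11  [C.lab - 16]
11. n6.wid = 30  [30]
12. n6.pre = -7  [C.lab * 3 - 88]
13. n7.cnt = "ux"  [terminal]
14. n6.tag = 30  [B.acc + 19]
15. n2.lab = false  [B.tag > 30]
16. n2.key = false  [false]
17. n2.cnt = false  [E.fin == false]
18. n8.cnt = "vr"  ["vr"]
19. n8.live = 19  [19]
20. n8.idx = false  [false]
21. n9.val = -9  [C.live * 2 - 47]
22. n9.cnt = 8  [8]
23. n10.ok = 24  [terminal]
24. n9.live = "qk"  ["qk"]
25. n8.lab = 0  [C.live - 19]
26. n0.hot = -1  [C.lab - 1]
27. n0.tag = "uq"  ["uq"]

30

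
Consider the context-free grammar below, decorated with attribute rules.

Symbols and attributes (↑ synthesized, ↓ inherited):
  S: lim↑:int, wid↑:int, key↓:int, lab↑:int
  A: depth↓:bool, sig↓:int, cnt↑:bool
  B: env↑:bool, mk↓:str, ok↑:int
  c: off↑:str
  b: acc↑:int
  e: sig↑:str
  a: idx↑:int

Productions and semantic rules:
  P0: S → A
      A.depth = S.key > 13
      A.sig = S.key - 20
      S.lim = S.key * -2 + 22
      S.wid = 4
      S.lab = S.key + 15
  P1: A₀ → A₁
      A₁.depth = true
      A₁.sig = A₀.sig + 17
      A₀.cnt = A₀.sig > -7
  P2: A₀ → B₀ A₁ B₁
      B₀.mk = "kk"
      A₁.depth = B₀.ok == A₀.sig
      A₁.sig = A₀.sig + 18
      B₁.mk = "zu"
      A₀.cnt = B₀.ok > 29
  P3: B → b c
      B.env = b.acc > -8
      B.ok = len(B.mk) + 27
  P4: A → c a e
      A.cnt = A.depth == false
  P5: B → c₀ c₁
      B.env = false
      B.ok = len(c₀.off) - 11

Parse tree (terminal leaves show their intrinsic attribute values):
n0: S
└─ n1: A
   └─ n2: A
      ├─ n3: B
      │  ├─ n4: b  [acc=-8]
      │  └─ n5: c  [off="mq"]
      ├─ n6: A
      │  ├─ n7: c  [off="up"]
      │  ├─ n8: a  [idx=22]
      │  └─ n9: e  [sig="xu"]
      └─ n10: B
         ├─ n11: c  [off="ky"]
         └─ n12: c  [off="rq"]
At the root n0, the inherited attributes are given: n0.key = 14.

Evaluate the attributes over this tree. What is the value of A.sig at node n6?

29

1. n0.key = 14  [given at root]
2. n1.depth = true  [S.key > 13]
3. n1.sig = -6  [S.key - 20]
4. n2.depth = true  [true]
5. n2.sig = 11  [A₀.sig + 17]
6. n3.mk = "kk"  ["kk"]
7. n4.acc = -8  [terminal]
8. n5.off = "mq"  [terminal]
9. n3.env = false  [b.acc > -8]
10. n3.ok = 29  [len(B.mk) + 27]
11. n6.depth = false  [B₀.ok == A₀.sig]
12. n6.sig = 29  [A₀.sig + 18]
13. n7.off = "up"  [terminal]
14. n8.idx = 22  [terminal]
15. n9.sig = "xu"  [terminal]
16. n6.cnt = true  [A.depth == false]
17. n10.mk = "zu"  ["zu"]
18. n11.off = "ky"  [terminal]
19. n12.off = "rq"  [terminal]
20. n10.env = false  [false]
21. n10.ok = -9  [len(c₀.off) - 11]
22. n2.cnt = false  [B₀.ok > 29]
23. n1.cnt = true  [A₀.sig > -7]
24. n0.lim = -6  [S.key * -2 + 22]
25. n0.wid = 4  [4]
26. n0.lab = 29  [S.key + 15]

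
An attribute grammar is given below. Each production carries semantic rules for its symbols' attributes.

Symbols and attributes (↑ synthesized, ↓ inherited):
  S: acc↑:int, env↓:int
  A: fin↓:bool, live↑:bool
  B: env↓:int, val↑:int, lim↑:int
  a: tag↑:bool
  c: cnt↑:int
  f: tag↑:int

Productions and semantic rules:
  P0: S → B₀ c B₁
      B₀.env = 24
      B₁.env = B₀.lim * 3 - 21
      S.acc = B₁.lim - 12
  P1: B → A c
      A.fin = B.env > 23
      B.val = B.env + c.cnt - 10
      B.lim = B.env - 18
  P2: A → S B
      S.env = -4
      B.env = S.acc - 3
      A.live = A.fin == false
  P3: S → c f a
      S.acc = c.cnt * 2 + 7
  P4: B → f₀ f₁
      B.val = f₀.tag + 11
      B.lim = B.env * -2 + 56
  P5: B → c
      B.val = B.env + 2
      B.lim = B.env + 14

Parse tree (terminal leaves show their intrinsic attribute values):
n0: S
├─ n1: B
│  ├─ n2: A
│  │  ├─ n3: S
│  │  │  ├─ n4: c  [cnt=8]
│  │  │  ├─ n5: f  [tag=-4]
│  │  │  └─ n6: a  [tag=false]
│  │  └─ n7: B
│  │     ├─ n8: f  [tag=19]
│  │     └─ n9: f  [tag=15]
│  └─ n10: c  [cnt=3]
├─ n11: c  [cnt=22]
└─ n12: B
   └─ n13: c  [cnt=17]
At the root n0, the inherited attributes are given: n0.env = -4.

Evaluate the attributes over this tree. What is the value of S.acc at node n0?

-1

1. n0.env = -4  [given at root]
2. n1.env = 24  [24]
3. n2.fin = true  [B.env > 23]
4. n3.env = -4  [-4]
5. n4.cnt = 8  [terminal]
6. n5.tag = -4  [terminal]
7. n6.tag = false  [terminal]
8. n3.acc = 23  [c.cnt * 2 + 7]
9. n7.env = 20  [S.acc - 3]
10. n8.tag = 19  [terminal]
11. n9.tag = 15  [terminal]
12. n7.val = 30  [f₀.tag + 11]
13. n7.lim = 16  [B.env * -2 + 56]
14. n2.live = false  [A.fin == false]
15. n10.cnt = 3  [terminal]
16. n1.val = 17  [B.env + c.cnt - 10]
17. n1.lim = 6  [B.env - 18]
18. n11.cnt = 22  [terminal]
19. n12.env = -3  [B₀.lim * 3 - 21]
20. n13.cnt = 17  [terminal]
21. n12.val = -1  [B.env + 2]
22. n12.lim = 11  [B.env + 14]
23. n0.acc = -1  [B₁.lim - 12]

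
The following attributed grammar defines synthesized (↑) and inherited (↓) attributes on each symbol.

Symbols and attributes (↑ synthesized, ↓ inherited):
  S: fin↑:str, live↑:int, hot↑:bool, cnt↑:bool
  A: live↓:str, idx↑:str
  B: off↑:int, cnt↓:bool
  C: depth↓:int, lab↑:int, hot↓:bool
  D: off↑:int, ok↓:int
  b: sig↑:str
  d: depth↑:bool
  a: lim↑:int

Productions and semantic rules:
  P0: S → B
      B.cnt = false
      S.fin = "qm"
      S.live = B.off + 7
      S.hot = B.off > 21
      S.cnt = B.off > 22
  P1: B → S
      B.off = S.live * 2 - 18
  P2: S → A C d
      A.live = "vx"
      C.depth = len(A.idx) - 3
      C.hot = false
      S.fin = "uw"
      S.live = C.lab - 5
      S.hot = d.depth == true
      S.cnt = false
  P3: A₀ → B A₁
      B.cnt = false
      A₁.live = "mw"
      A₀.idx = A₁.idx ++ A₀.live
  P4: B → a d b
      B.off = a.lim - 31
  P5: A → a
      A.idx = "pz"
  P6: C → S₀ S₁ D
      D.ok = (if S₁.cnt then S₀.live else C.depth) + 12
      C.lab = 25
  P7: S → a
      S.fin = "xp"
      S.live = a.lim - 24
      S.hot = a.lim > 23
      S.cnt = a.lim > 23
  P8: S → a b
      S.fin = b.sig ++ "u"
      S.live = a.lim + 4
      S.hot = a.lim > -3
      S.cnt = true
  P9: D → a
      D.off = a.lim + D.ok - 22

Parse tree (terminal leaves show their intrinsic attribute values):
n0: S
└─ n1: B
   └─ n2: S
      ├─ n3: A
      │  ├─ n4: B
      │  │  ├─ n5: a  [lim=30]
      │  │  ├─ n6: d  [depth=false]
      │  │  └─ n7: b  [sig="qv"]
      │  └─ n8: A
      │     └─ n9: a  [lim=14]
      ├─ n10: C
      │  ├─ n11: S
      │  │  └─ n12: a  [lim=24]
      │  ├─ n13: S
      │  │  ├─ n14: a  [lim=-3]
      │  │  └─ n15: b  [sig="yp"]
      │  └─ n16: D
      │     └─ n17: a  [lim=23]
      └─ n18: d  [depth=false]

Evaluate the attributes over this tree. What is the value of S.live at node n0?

29

1. n1.cnt = false  [false]
2. n3.live = "vx"  ["vx"]
3. n4.cnt = false  [false]
4. n5.lim = 30  [terminal]
5. n6.depth = false  [terminal]
6. n7.sig = "qv"  [terminal]
7. n4.off = -1  [a.lim - 31]
8. n8.live = "mw"  ["mw"]
9. n9.lim = 14  [terminal]
10. n8.idx = "pz"  ["pz"]
11. n3.idx = "pzvx"  [A₁.idx ++ A₀.live]
12. n10.depth = 1  [len(A.idx) - 3]
13. n10.hot = false  [false]
14. n12.lim = 24  [terminal]
15. n11.fin = "xp"  ["xp"]
16. n11.live = 0  [a.lim - 24]
17. n11.hot = true  [a.lim > 23]
18. n11.cnt = true  [a.lim > 23]
19. n14.lim = -3  [terminal]
20. n15.sig = "yp"  [terminal]
21. n13.fin = "ypu"  [b.sig ++ "u"]
22. n13.live = 1  [a.lim + 4]
23. n13.hot = false  [a.lim > -3]
24. n13.cnt = true  [true]
25. n16.ok = 12  [(if S₁.cnt then S₀.live else C.depth) + 12]
26. n17.lim = 23  [terminal]
27. n16.off = 13  [a.lim + D.ok - 22]
28. n10.lab = 25  [25]
29. n18.depth = false  [terminal]
30. n2.fin = "uw"  ["uw"]
31. n2.live = 20  [C.lab - 5]
32. n2.hot = false  [d.depth == true]
33. n2.cnt = false  [false]
34. n1.off = 22  [S.live * 2 - 18]
35. n0.fin = "qm"  ["qm"]
36. n0.live = 29  [B.off + 7]
37. n0.hot = true  [B.off > 21]
38. n0.cnt = false  [B.off > 22]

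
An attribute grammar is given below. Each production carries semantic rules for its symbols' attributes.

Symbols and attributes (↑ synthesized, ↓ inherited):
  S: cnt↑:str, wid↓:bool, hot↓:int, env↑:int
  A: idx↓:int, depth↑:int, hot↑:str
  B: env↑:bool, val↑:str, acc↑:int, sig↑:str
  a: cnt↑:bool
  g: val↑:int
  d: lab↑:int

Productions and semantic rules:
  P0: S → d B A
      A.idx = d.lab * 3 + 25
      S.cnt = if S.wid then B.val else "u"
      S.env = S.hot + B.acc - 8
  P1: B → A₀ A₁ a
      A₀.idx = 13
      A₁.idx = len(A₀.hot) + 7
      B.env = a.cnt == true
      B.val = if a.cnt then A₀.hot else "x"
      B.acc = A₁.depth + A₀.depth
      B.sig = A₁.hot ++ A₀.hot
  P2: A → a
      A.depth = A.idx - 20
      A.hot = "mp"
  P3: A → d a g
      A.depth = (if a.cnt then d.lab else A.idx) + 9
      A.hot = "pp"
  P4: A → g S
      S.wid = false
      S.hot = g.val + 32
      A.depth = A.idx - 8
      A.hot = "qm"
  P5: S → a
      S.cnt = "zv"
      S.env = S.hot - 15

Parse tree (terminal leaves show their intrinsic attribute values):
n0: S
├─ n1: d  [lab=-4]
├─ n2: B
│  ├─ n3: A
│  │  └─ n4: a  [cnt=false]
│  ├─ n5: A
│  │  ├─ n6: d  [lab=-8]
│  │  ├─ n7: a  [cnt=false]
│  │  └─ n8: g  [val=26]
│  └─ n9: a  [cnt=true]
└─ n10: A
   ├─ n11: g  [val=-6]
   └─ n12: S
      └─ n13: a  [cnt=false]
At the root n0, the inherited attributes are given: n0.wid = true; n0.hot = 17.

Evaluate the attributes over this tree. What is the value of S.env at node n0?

1. n0.wid = true  [given at root]
2. n0.hot = 17  [given at root]
3. n1.lab = -4  [terminal]
4. n3.idx = 13  [13]
5. n4.cnt = false  [terminal]
6. n3.depth = -7  [A.idx - 20]
7. n3.hot = "mp"  ["mp"]
8. n5.idx = 9  [len(A₀.hot) + 7]
9. n6.lab = -8  [terminal]
10. n7.cnt = false  [terminal]
11. n8.val = 26  [terminal]
12. n5.depth = 18  [(if a.cnt then d.lab else A.idx) + 9]
13. n5.hot = "pp"  ["pp"]
14. n9.cnt = true  [terminal]
15. n2.env = true  [a.cnt == true]
16. n2.val = "mp"  [if a.cnt then A₀.hot else "x"]
17. n2.acc = 11  [A₁.depth + A₀.depth]
18. n2.sig = "ppmp"  [A₁.hot ++ A₀.hot]
19. n10.idx = 13  [d.lab * 3 + 25]
20. n11.val = -6  [terminal]
21. n12.wid = false  [false]
22. n12.hot = 26  [g.val + 32]
23. n13.cnt = false  [terminal]
24. n12.cnt = "zv"  ["zv"]
25. n12.env = 11  [S.hot - 15]
26. n10.depth = 5  [A.idx - 8]
27. n10.hot = "qm"  ["qm"]
28. n0.cnt = "mp"  [if S.wid then B.val else "u"]
29. n0.env = 20  [S.hot + B.acc - 8]

20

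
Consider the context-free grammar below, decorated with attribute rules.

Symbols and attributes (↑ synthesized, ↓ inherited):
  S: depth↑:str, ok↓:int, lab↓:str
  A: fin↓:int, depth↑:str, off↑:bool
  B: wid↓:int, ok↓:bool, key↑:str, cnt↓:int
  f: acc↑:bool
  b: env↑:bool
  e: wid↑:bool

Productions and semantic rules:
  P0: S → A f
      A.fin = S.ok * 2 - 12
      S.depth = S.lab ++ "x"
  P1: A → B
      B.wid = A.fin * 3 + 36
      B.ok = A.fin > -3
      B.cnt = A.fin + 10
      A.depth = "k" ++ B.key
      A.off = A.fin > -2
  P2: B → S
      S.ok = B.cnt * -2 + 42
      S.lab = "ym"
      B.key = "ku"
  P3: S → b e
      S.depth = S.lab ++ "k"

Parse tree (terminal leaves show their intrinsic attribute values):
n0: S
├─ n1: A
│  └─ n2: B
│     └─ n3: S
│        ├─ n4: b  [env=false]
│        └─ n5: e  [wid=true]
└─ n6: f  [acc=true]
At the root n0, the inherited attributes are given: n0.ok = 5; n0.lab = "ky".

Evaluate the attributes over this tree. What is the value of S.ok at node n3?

1. n0.ok = 5  [given at root]
2. n0.lab = "ky"  [given at root]
3. n1.fin = -2  [S.ok * 2 - 12]
4. n2.wid = 30  [A.fin * 3 + 36]
5. n2.ok = true  [A.fin > -3]
6. n2.cnt = 8  [A.fin + 10]
7. n3.ok = 26  [B.cnt * -2 + 42]
8. n3.lab = "ym"  ["ym"]
9. n4.env = false  [terminal]
10. n5.wid = true  [terminal]
11. n3.depth = "ymk"  [S.lab ++ "k"]
12. n2.key = "ku"  ["ku"]
13. n1.depth = "kku"  ["k" ++ B.key]
14. n1.off = false  [A.fin > -2]
15. n6.acc = true  [terminal]
16. n0.depth = "kyx"  [S.lab ++ "x"]

26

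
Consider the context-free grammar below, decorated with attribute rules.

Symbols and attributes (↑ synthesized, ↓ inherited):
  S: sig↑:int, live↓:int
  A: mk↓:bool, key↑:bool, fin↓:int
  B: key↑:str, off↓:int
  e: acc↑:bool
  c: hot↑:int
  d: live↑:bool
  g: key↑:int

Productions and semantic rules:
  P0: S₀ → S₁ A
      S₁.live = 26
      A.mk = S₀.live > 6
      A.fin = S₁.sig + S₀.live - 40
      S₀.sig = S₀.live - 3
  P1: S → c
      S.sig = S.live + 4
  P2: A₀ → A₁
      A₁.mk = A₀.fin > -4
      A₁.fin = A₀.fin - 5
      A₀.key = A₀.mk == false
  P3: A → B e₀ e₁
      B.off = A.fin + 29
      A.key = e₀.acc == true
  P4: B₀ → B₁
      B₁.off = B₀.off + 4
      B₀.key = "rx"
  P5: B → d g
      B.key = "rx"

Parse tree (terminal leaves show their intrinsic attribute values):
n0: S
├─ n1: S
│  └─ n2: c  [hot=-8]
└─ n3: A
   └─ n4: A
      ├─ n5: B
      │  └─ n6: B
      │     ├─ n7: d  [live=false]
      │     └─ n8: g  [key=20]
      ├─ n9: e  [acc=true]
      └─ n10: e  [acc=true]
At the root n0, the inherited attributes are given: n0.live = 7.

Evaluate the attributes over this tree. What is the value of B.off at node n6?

25

1. n0.live = 7  [given at root]
2. n1.live = 26  [26]
3. n2.hot = -8  [terminal]
4. n1.sig = 30  [S.live + 4]
5. n3.mk = true  [S₀.live > 6]
6. n3.fin = -3  [S₁.sig + S₀.live - 40]
7. n4.mk = true  [A₀.fin > -4]
8. n4.fin = -8  [A₀.fin - 5]
9. n5.off = 21  [A.fin + 29]
10. n6.off = 25  [B₀.off + 4]
11. n7.live = false  [terminal]
12. n8.key = 20  [terminal]
13. n6.key = "rx"  ["rx"]
14. n5.key = "rx"  ["rx"]
15. n9.acc = true  [terminal]
16. n10.acc = true  [terminal]
17. n4.key = true  [e₀.acc == true]
18. n3.key = false  [A₀.mk == false]
19. n0.sig = 4  [S₀.live - 3]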